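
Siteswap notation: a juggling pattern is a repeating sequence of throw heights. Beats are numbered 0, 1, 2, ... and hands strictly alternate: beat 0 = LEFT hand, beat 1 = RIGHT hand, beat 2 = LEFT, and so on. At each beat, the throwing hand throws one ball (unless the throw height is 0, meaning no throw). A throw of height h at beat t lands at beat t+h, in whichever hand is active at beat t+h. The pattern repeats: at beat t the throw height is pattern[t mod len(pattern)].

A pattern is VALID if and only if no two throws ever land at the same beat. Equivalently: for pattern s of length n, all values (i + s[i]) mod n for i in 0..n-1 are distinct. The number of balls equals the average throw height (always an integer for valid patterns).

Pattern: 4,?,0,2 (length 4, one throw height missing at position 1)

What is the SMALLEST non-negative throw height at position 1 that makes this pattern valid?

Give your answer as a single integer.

i=0: (0 + 4) mod 4 = 0
i=1: s[i]=? (unknown)
i=2: (2 + 0) mod 4 = 2
i=3: (3 + 2) mod 4 = 1
Known residues: [0, 1, 2]; need a permutation of 0..3, so missing residue r = 3
Need (1 + s) mod 4 = 3; smallest s = (3 - 1) mod 4 = 2

Answer: 2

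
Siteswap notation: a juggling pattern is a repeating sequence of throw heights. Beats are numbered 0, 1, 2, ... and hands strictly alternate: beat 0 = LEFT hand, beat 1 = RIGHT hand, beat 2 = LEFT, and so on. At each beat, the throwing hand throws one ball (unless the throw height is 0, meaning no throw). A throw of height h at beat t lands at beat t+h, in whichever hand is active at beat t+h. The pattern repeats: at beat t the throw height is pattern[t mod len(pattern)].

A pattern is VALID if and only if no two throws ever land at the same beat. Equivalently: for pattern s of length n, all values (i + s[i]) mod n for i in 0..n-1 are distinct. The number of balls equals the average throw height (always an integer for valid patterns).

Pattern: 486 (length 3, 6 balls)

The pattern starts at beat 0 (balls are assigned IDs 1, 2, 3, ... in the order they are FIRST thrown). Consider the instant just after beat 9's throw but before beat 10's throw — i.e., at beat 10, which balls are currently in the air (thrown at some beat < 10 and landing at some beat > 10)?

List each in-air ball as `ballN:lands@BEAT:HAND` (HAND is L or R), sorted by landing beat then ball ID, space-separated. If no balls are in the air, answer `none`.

Answer: ball5:lands@11:R ball1:lands@12:L ball2:lands@13:R ball3:lands@14:L ball4:lands@15:R

Derivation:
Beat 0 (L): throw ball1 h=4 -> lands@4:L; in-air after throw: [b1@4:L]
Beat 1 (R): throw ball2 h=8 -> lands@9:R; in-air after throw: [b1@4:L b2@9:R]
Beat 2 (L): throw ball3 h=6 -> lands@8:L; in-air after throw: [b1@4:L b3@8:L b2@9:R]
Beat 3 (R): throw ball4 h=4 -> lands@7:R; in-air after throw: [b1@4:L b4@7:R b3@8:L b2@9:R]
Beat 4 (L): throw ball1 h=8 -> lands@12:L; in-air after throw: [b4@7:R b3@8:L b2@9:R b1@12:L]
Beat 5 (R): throw ball5 h=6 -> lands@11:R; in-air after throw: [b4@7:R b3@8:L b2@9:R b5@11:R b1@12:L]
Beat 6 (L): throw ball6 h=4 -> lands@10:L; in-air after throw: [b4@7:R b3@8:L b2@9:R b6@10:L b5@11:R b1@12:L]
Beat 7 (R): throw ball4 h=8 -> lands@15:R; in-air after throw: [b3@8:L b2@9:R b6@10:L b5@11:R b1@12:L b4@15:R]
Beat 8 (L): throw ball3 h=6 -> lands@14:L; in-air after throw: [b2@9:R b6@10:L b5@11:R b1@12:L b3@14:L b4@15:R]
Beat 9 (R): throw ball2 h=4 -> lands@13:R; in-air after throw: [b6@10:L b5@11:R b1@12:L b2@13:R b3@14:L b4@15:R]
Beat 10 (L): throw ball6 h=8 -> lands@18:L; in-air after throw: [b5@11:R b1@12:L b2@13:R b3@14:L b4@15:R b6@18:L]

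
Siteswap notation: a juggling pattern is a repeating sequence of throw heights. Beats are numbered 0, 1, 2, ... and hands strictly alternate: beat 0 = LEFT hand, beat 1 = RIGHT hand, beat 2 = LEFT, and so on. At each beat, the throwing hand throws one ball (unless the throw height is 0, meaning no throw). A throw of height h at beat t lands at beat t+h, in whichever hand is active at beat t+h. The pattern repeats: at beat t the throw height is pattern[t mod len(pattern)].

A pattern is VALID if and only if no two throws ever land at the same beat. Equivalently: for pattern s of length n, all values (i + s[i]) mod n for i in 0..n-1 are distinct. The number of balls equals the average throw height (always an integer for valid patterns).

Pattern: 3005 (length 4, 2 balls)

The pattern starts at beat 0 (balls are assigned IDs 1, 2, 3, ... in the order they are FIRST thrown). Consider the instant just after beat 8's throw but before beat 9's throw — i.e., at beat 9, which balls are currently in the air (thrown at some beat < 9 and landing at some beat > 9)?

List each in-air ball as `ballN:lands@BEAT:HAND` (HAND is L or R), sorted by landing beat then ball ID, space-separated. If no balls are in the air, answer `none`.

Beat 0 (L): throw ball1 h=3 -> lands@3:R; in-air after throw: [b1@3:R]
Beat 3 (R): throw ball1 h=5 -> lands@8:L; in-air after throw: [b1@8:L]
Beat 4 (L): throw ball2 h=3 -> lands@7:R; in-air after throw: [b2@7:R b1@8:L]
Beat 7 (R): throw ball2 h=5 -> lands@12:L; in-air after throw: [b1@8:L b2@12:L]
Beat 8 (L): throw ball1 h=3 -> lands@11:R; in-air after throw: [b1@11:R b2@12:L]

Answer: ball1:lands@11:R ball2:lands@12:L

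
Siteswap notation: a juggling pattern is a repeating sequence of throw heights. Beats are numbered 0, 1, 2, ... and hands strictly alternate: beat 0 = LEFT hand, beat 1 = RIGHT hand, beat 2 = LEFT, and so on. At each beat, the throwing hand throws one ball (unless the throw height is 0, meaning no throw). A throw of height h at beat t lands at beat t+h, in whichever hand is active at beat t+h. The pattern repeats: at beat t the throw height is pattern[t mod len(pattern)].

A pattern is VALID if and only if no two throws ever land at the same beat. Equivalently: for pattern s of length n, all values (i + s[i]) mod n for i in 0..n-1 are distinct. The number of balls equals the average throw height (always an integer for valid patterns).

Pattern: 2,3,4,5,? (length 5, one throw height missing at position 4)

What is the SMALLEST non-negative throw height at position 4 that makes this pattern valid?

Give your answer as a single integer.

i=0: (0 + 2) mod 5 = 2
i=1: (1 + 3) mod 5 = 4
i=2: (2 + 4) mod 5 = 1
i=3: (3 + 5) mod 5 = 3
i=4: s[i]=? (unknown)
Known residues: [1, 2, 3, 4]; need a permutation of 0..4, so missing residue r = 0
Need (4 + s) mod 5 = 0; smallest s = (0 - 4) mod 5 = 1

Answer: 1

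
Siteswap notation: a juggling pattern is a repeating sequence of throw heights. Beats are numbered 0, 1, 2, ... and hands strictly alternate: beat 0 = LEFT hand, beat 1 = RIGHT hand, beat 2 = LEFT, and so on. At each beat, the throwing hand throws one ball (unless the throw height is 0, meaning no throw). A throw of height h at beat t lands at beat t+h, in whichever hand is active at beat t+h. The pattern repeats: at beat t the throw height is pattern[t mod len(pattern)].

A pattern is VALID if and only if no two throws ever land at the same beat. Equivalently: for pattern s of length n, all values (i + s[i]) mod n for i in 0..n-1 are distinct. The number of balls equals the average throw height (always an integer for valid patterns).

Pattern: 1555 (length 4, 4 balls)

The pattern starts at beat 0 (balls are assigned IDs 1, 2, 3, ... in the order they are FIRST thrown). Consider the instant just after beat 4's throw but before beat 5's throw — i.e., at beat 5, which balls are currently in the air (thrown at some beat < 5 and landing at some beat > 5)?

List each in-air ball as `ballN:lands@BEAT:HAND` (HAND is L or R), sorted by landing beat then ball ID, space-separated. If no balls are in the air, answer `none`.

Answer: ball1:lands@6:L ball2:lands@7:R ball3:lands@8:L

Derivation:
Beat 0 (L): throw ball1 h=1 -> lands@1:R; in-air after throw: [b1@1:R]
Beat 1 (R): throw ball1 h=5 -> lands@6:L; in-air after throw: [b1@6:L]
Beat 2 (L): throw ball2 h=5 -> lands@7:R; in-air after throw: [b1@6:L b2@7:R]
Beat 3 (R): throw ball3 h=5 -> lands@8:L; in-air after throw: [b1@6:L b2@7:R b3@8:L]
Beat 4 (L): throw ball4 h=1 -> lands@5:R; in-air after throw: [b4@5:R b1@6:L b2@7:R b3@8:L]
Beat 5 (R): throw ball4 h=5 -> lands@10:L; in-air after throw: [b1@6:L b2@7:R b3@8:L b4@10:L]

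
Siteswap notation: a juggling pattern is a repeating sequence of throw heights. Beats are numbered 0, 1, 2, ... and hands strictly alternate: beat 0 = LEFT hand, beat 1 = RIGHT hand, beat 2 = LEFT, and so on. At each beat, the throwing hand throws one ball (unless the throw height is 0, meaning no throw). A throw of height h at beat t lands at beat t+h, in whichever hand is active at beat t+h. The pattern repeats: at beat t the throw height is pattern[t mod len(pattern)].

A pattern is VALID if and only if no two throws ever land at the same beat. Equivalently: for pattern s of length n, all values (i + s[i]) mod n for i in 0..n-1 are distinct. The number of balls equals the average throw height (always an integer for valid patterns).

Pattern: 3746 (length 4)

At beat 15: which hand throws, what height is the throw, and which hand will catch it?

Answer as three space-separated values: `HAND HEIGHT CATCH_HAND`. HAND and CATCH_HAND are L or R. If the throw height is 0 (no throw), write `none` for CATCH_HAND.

Beat 15: 15 mod 2 = 1, so hand = R
Throw height = pattern[15 mod 4] = pattern[3] = 6
Lands at beat 15+6=21, 21 mod 2 = 1, so catch hand = R

Answer: R 6 R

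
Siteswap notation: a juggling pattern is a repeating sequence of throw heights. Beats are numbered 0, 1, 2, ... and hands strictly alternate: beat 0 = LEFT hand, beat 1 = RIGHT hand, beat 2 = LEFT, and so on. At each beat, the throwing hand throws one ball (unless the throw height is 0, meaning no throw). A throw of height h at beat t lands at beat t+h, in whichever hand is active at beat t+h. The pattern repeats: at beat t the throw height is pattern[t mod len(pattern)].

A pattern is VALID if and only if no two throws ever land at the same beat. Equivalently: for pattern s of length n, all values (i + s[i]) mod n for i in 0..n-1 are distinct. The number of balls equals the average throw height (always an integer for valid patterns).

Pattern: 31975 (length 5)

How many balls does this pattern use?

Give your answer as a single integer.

Pattern = [3, 1, 9, 7, 5], length n = 5
  position 0: throw height = 3, running sum = 3
  position 1: throw height = 1, running sum = 4
  position 2: throw height = 9, running sum = 13
  position 3: throw height = 7, running sum = 20
  position 4: throw height = 5, running sum = 25
Total sum = 25; balls = sum / n = 25 / 5 = 5

Answer: 5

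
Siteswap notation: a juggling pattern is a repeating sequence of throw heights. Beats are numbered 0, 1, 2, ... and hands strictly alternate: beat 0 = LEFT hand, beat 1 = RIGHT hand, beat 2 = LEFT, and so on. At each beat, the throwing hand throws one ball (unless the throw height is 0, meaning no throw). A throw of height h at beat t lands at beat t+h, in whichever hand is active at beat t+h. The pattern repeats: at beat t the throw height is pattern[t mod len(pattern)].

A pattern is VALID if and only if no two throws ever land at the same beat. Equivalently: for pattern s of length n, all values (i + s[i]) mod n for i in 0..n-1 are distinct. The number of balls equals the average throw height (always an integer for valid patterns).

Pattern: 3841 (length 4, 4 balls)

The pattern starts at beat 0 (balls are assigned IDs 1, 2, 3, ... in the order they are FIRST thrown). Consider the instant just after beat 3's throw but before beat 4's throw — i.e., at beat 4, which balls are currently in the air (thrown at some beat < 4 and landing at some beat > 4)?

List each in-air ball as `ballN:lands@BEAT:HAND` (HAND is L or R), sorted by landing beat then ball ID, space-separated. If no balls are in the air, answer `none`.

Beat 0 (L): throw ball1 h=3 -> lands@3:R; in-air after throw: [b1@3:R]
Beat 1 (R): throw ball2 h=8 -> lands@9:R; in-air after throw: [b1@3:R b2@9:R]
Beat 2 (L): throw ball3 h=4 -> lands@6:L; in-air after throw: [b1@3:R b3@6:L b2@9:R]
Beat 3 (R): throw ball1 h=1 -> lands@4:L; in-air after throw: [b1@4:L b3@6:L b2@9:R]
Beat 4 (L): throw ball1 h=3 -> lands@7:R; in-air after throw: [b3@6:L b1@7:R b2@9:R]

Answer: ball3:lands@6:L ball2:lands@9:R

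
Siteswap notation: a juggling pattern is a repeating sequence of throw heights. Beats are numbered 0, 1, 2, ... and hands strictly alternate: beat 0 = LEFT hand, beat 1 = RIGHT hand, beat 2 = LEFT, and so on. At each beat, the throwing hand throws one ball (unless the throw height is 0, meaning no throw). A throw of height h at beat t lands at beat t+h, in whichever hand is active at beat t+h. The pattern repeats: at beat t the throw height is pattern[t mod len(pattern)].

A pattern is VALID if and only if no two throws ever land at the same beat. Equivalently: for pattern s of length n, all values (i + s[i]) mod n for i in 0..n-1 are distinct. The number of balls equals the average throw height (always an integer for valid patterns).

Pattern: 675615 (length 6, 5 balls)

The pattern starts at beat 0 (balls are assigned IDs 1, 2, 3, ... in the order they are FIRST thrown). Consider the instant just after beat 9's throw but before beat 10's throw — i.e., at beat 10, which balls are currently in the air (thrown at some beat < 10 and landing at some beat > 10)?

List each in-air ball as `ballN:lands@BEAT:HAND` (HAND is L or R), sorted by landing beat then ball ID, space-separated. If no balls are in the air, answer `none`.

Beat 0 (L): throw ball1 h=6 -> lands@6:L; in-air after throw: [b1@6:L]
Beat 1 (R): throw ball2 h=7 -> lands@8:L; in-air after throw: [b1@6:L b2@8:L]
Beat 2 (L): throw ball3 h=5 -> lands@7:R; in-air after throw: [b1@6:L b3@7:R b2@8:L]
Beat 3 (R): throw ball4 h=6 -> lands@9:R; in-air after throw: [b1@6:L b3@7:R b2@8:L b4@9:R]
Beat 4 (L): throw ball5 h=1 -> lands@5:R; in-air after throw: [b5@5:R b1@6:L b3@7:R b2@8:L b4@9:R]
Beat 5 (R): throw ball5 h=5 -> lands@10:L; in-air after throw: [b1@6:L b3@7:R b2@8:L b4@9:R b5@10:L]
Beat 6 (L): throw ball1 h=6 -> lands@12:L; in-air after throw: [b3@7:R b2@8:L b4@9:R b5@10:L b1@12:L]
Beat 7 (R): throw ball3 h=7 -> lands@14:L; in-air after throw: [b2@8:L b4@9:R b5@10:L b1@12:L b3@14:L]
Beat 8 (L): throw ball2 h=5 -> lands@13:R; in-air after throw: [b4@9:R b5@10:L b1@12:L b2@13:R b3@14:L]
Beat 9 (R): throw ball4 h=6 -> lands@15:R; in-air after throw: [b5@10:L b1@12:L b2@13:R b3@14:L b4@15:R]
Beat 10 (L): throw ball5 h=1 -> lands@11:R; in-air after throw: [b5@11:R b1@12:L b2@13:R b3@14:L b4@15:R]

Answer: ball1:lands@12:L ball2:lands@13:R ball3:lands@14:L ball4:lands@15:R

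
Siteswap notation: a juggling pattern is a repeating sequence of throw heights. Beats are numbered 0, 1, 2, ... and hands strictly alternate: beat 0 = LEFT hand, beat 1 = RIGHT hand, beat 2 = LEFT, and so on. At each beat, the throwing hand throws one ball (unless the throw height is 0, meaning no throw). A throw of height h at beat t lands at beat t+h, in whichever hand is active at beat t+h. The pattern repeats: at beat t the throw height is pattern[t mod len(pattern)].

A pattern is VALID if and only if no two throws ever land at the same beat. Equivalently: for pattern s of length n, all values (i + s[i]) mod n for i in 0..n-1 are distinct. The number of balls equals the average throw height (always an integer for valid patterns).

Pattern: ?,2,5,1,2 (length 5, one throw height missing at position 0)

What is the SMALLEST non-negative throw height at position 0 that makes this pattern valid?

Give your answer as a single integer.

Answer: 0

Derivation:
i=0: s[i]=? (unknown)
i=1: (1 + 2) mod 5 = 3
i=2: (2 + 5) mod 5 = 2
i=3: (3 + 1) mod 5 = 4
i=4: (4 + 2) mod 5 = 1
Known residues: [1, 2, 3, 4]; need a permutation of 0..4, so missing residue r = 0
Need (0 + s) mod 5 = 0; smallest s = (0 - 0) mod 5 = 0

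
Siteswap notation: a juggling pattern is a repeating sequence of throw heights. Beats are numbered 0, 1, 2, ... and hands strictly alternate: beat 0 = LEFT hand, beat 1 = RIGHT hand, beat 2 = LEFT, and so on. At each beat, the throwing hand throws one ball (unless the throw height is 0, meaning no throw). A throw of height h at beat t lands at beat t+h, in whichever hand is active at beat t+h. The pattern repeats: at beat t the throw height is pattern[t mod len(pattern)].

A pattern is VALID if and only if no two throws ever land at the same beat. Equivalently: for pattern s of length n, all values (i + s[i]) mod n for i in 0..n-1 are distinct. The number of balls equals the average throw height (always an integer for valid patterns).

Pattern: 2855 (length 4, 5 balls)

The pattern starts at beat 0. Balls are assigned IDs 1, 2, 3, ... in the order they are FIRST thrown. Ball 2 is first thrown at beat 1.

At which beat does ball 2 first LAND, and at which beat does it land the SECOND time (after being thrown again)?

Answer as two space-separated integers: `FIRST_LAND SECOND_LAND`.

Beat 0 (L): throw ball1 h=2 -> lands@2:L; in-air after throw: [b1@2:L]
Beat 1 (R): throw ball2 h=8 -> lands@9:R; in-air after throw: [b1@2:L b2@9:R]
Beat 2 (L): throw ball1 h=5 -> lands@7:R; in-air after throw: [b1@7:R b2@9:R]
Beat 3 (R): throw ball3 h=5 -> lands@8:L; in-air after throw: [b1@7:R b3@8:L b2@9:R]
Beat 4 (L): throw ball4 h=2 -> lands@6:L; in-air after throw: [b4@6:L b1@7:R b3@8:L b2@9:R]
Beat 5 (R): throw ball5 h=8 -> lands@13:R; in-air after throw: [b4@6:L b1@7:R b3@8:L b2@9:R b5@13:R]
Beat 6 (L): throw ball4 h=5 -> lands@11:R; in-air after throw: [b1@7:R b3@8:L b2@9:R b4@11:R b5@13:R]
Beat 7 (R): throw ball1 h=5 -> lands@12:L; in-air after throw: [b3@8:L b2@9:R b4@11:R b1@12:L b5@13:R]
Beat 8 (L): throw ball3 h=2 -> lands@10:L; in-air after throw: [b2@9:R b3@10:L b4@11:R b1@12:L b5@13:R]
Beat 9 (R): throw ball2 h=8 -> lands@17:R; in-air after throw: [b3@10:L b4@11:R b1@12:L b5@13:R b2@17:R]
Beat 10 (L): throw ball3 h=5 -> lands@15:R; in-air after throw: [b4@11:R b1@12:L b5@13:R b3@15:R b2@17:R]
Beat 11 (R): throw ball4 h=5 -> lands@16:L; in-air after throw: [b1@12:L b5@13:R b3@15:R b4@16:L b2@17:R]
Beat 12 (L): throw ball1 h=2 -> lands@14:L; in-air after throw: [b5@13:R b1@14:L b3@15:R b4@16:L b2@17:R]
Beat 13 (R): throw ball5 h=8 -> lands@21:R; in-air after throw: [b1@14:L b3@15:R b4@16:L b2@17:R b5@21:R]
Beat 14 (L): throw ball1 h=5 -> lands@19:R; in-air after throw: [b3@15:R b4@16:L b2@17:R b1@19:R b5@21:R]
Beat 15 (R): throw ball3 h=5 -> lands@20:L; in-air after throw: [b4@16:L b2@17:R b1@19:R b3@20:L b5@21:R]
Beat 16 (L): throw ball4 h=2 -> lands@18:L; in-air after throw: [b2@17:R b4@18:L b1@19:R b3@20:L b5@21:R]
Beat 17 (R): throw ball2 h=8 -> lands@25:R; in-air after throw: [b4@18:L b1@19:R b3@20:L b5@21:R b2@25:R]
Ball 2: thrown@1 h=8 -> first land @9; rethrown@9 h=8 -> second land @17

Answer: 9 17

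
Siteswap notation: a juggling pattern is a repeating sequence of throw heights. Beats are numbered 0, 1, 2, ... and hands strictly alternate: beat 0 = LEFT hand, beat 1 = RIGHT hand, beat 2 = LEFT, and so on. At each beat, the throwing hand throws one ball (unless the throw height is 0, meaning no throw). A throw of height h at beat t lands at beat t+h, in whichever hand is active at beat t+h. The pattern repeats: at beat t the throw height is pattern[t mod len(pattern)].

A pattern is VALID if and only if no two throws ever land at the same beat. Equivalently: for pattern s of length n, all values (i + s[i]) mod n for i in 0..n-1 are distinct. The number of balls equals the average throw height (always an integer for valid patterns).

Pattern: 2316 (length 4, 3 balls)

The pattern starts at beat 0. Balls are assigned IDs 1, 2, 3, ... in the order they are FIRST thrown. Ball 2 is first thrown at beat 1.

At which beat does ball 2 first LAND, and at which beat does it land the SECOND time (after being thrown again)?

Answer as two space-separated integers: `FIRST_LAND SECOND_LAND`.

Answer: 4 6

Derivation:
Beat 0 (L): throw ball1 h=2 -> lands@2:L; in-air after throw: [b1@2:L]
Beat 1 (R): throw ball2 h=3 -> lands@4:L; in-air after throw: [b1@2:L b2@4:L]
Beat 2 (L): throw ball1 h=1 -> lands@3:R; in-air after throw: [b1@3:R b2@4:L]
Beat 3 (R): throw ball1 h=6 -> lands@9:R; in-air after throw: [b2@4:L b1@9:R]
Beat 4 (L): throw ball2 h=2 -> lands@6:L; in-air after throw: [b2@6:L b1@9:R]
Beat 5 (R): throw ball3 h=3 -> lands@8:L; in-air after throw: [b2@6:L b3@8:L b1@9:R]
Beat 6 (L): throw ball2 h=1 -> lands@7:R; in-air after throw: [b2@7:R b3@8:L b1@9:R]
Ball 2: thrown@1 h=3 -> first land @4; rethrown@4 h=2 -> second land @6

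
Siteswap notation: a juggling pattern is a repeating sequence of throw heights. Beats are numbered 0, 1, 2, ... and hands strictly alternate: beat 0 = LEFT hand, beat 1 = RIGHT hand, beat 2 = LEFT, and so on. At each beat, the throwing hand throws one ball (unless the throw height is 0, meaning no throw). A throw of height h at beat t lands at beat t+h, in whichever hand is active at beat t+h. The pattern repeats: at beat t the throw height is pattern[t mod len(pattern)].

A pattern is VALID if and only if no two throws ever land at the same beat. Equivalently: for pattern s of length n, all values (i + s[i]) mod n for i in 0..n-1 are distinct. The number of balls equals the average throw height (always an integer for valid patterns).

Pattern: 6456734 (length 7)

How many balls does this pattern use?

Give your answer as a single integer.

Answer: 5

Derivation:
Pattern = [6, 4, 5, 6, 7, 3, 4], length n = 7
  position 0: throw height = 6, running sum = 6
  position 1: throw height = 4, running sum = 10
  position 2: throw height = 5, running sum = 15
  position 3: throw height = 6, running sum = 21
  position 4: throw height = 7, running sum = 28
  position 5: throw height = 3, running sum = 31
  position 6: throw height = 4, running sum = 35
Total sum = 35; balls = sum / n = 35 / 7 = 5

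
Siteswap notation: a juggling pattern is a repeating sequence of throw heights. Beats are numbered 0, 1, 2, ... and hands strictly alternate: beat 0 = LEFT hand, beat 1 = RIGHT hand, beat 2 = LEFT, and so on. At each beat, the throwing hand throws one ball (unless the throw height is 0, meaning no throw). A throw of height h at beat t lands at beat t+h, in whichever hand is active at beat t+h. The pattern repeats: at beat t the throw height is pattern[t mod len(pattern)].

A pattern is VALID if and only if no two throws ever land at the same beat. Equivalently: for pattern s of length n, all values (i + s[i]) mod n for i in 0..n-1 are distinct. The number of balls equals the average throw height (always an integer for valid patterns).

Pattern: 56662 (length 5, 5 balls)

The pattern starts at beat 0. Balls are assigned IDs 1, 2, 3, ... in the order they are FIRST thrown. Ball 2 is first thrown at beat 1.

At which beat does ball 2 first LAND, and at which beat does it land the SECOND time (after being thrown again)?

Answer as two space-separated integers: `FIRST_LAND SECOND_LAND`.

Beat 0 (L): throw ball1 h=5 -> lands@5:R; in-air after throw: [b1@5:R]
Beat 1 (R): throw ball2 h=6 -> lands@7:R; in-air after throw: [b1@5:R b2@7:R]
Beat 2 (L): throw ball3 h=6 -> lands@8:L; in-air after throw: [b1@5:R b2@7:R b3@8:L]
Beat 3 (R): throw ball4 h=6 -> lands@9:R; in-air after throw: [b1@5:R b2@7:R b3@8:L b4@9:R]
Beat 4 (L): throw ball5 h=2 -> lands@6:L; in-air after throw: [b1@5:R b5@6:L b2@7:R b3@8:L b4@9:R]
Beat 5 (R): throw ball1 h=5 -> lands@10:L; in-air after throw: [b5@6:L b2@7:R b3@8:L b4@9:R b1@10:L]
Beat 6 (L): throw ball5 h=6 -> lands@12:L; in-air after throw: [b2@7:R b3@8:L b4@9:R b1@10:L b5@12:L]
Beat 7 (R): throw ball2 h=6 -> lands@13:R; in-air after throw: [b3@8:L b4@9:R b1@10:L b5@12:L b2@13:R]
Beat 8 (L): throw ball3 h=6 -> lands@14:L; in-air after throw: [b4@9:R b1@10:L b5@12:L b2@13:R b3@14:L]
Beat 9 (R): throw ball4 h=2 -> lands@11:R; in-air after throw: [b1@10:L b4@11:R b5@12:L b2@13:R b3@14:L]
Beat 10 (L): throw ball1 h=5 -> lands@15:R; in-air after throw: [b4@11:R b5@12:L b2@13:R b3@14:L b1@15:R]
Beat 11 (R): throw ball4 h=6 -> lands@17:R; in-air after throw: [b5@12:L b2@13:R b3@14:L b1@15:R b4@17:R]
Beat 12 (L): throw ball5 h=6 -> lands@18:L; in-air after throw: [b2@13:R b3@14:L b1@15:R b4@17:R b5@18:L]
Beat 13 (R): throw ball2 h=6 -> lands@19:R; in-air after throw: [b3@14:L b1@15:R b4@17:R b5@18:L b2@19:R]
Ball 2: thrown@1 h=6 -> first land @7; rethrown@7 h=6 -> second land @13

Answer: 7 13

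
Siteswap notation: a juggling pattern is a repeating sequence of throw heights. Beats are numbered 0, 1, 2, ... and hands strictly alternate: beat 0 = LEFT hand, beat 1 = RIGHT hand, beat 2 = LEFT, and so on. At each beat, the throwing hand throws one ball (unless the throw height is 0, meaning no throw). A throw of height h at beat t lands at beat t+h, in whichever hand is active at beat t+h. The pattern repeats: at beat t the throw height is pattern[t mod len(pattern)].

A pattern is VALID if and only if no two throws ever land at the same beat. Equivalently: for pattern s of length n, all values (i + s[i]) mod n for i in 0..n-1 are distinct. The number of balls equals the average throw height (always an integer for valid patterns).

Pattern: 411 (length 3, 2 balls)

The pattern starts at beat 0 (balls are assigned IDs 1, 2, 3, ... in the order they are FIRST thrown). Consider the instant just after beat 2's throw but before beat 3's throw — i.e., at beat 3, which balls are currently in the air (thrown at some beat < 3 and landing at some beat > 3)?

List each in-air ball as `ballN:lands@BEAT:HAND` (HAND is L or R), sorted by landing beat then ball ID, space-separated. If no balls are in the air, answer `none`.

Beat 0 (L): throw ball1 h=4 -> lands@4:L; in-air after throw: [b1@4:L]
Beat 1 (R): throw ball2 h=1 -> lands@2:L; in-air after throw: [b2@2:L b1@4:L]
Beat 2 (L): throw ball2 h=1 -> lands@3:R; in-air after throw: [b2@3:R b1@4:L]
Beat 3 (R): throw ball2 h=4 -> lands@7:R; in-air after throw: [b1@4:L b2@7:R]

Answer: ball1:lands@4:L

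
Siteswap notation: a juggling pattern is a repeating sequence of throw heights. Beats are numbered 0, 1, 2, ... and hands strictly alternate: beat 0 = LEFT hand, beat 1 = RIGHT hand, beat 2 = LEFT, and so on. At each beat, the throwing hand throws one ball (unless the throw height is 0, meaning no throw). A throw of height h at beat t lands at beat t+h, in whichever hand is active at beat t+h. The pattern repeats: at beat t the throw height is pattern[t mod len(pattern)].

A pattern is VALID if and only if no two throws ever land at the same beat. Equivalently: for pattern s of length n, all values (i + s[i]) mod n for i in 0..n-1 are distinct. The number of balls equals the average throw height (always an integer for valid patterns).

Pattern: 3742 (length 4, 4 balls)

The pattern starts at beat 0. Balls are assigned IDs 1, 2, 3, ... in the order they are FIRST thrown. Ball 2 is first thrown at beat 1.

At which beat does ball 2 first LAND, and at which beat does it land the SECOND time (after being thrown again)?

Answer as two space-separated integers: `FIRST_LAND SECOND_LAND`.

Beat 0 (L): throw ball1 h=3 -> lands@3:R; in-air after throw: [b1@3:R]
Beat 1 (R): throw ball2 h=7 -> lands@8:L; in-air after throw: [b1@3:R b2@8:L]
Beat 2 (L): throw ball3 h=4 -> lands@6:L; in-air after throw: [b1@3:R b3@6:L b2@8:L]
Beat 3 (R): throw ball1 h=2 -> lands@5:R; in-air after throw: [b1@5:R b3@6:L b2@8:L]
Beat 4 (L): throw ball4 h=3 -> lands@7:R; in-air after throw: [b1@5:R b3@6:L b4@7:R b2@8:L]
Beat 5 (R): throw ball1 h=7 -> lands@12:L; in-air after throw: [b3@6:L b4@7:R b2@8:L b1@12:L]
Beat 6 (L): throw ball3 h=4 -> lands@10:L; in-air after throw: [b4@7:R b2@8:L b3@10:L b1@12:L]
Beat 7 (R): throw ball4 h=2 -> lands@9:R; in-air after throw: [b2@8:L b4@9:R b3@10:L b1@12:L]
Beat 8 (L): throw ball2 h=3 -> lands@11:R; in-air after throw: [b4@9:R b3@10:L b2@11:R b1@12:L]
Beat 9 (R): throw ball4 h=7 -> lands@16:L; in-air after throw: [b3@10:L b2@11:R b1@12:L b4@16:L]
Beat 10 (L): throw ball3 h=4 -> lands@14:L; in-air after throw: [b2@11:R b1@12:L b3@14:L b4@16:L]
Beat 11 (R): throw ball2 h=2 -> lands@13:R; in-air after throw: [b1@12:L b2@13:R b3@14:L b4@16:L]
Ball 2: thrown@1 h=7 -> first land @8; rethrown@8 h=3 -> second land @11

Answer: 8 11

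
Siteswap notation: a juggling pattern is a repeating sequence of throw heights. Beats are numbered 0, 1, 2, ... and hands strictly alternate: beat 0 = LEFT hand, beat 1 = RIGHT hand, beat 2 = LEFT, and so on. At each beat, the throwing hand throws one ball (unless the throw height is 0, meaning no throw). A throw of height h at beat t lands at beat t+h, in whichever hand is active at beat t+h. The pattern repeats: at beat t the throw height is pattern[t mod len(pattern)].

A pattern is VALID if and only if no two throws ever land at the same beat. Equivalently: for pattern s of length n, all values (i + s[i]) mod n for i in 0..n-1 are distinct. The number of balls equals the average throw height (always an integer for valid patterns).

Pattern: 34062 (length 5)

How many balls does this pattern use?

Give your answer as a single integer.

Pattern = [3, 4, 0, 6, 2], length n = 5
  position 0: throw height = 3, running sum = 3
  position 1: throw height = 4, running sum = 7
  position 2: throw height = 0, running sum = 7
  position 3: throw height = 6, running sum = 13
  position 4: throw height = 2, running sum = 15
Total sum = 15; balls = sum / n = 15 / 5 = 3

Answer: 3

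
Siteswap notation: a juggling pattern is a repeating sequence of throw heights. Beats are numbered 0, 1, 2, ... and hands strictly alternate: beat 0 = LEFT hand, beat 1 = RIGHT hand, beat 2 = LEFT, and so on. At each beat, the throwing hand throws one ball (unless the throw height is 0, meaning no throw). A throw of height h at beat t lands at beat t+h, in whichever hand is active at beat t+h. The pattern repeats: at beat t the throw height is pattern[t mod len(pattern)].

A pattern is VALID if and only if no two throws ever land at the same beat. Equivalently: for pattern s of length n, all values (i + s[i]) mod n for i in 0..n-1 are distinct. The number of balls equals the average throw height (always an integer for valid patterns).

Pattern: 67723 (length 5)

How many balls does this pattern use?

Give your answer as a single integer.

Pattern = [6, 7, 7, 2, 3], length n = 5
  position 0: throw height = 6, running sum = 6
  position 1: throw height = 7, running sum = 13
  position 2: throw height = 7, running sum = 20
  position 3: throw height = 2, running sum = 22
  position 4: throw height = 3, running sum = 25
Total sum = 25; balls = sum / n = 25 / 5 = 5

Answer: 5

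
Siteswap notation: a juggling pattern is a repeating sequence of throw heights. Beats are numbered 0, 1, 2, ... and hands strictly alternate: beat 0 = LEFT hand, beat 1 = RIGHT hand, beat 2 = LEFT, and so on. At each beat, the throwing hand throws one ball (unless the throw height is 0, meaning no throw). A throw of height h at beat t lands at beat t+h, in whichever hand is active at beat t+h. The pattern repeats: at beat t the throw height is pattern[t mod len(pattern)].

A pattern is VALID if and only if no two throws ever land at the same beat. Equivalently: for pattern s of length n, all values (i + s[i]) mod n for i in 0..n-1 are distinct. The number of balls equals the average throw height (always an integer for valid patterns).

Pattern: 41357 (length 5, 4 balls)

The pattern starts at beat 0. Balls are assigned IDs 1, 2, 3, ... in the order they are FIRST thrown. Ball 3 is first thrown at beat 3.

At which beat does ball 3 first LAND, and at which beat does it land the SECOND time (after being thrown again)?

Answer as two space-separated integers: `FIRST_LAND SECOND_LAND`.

Answer: 8 13

Derivation:
Beat 0 (L): throw ball1 h=4 -> lands@4:L; in-air after throw: [b1@4:L]
Beat 1 (R): throw ball2 h=1 -> lands@2:L; in-air after throw: [b2@2:L b1@4:L]
Beat 2 (L): throw ball2 h=3 -> lands@5:R; in-air after throw: [b1@4:L b2@5:R]
Beat 3 (R): throw ball3 h=5 -> lands@8:L; in-air after throw: [b1@4:L b2@5:R b3@8:L]
Beat 4 (L): throw ball1 h=7 -> lands@11:R; in-air after throw: [b2@5:R b3@8:L b1@11:R]
Beat 5 (R): throw ball2 h=4 -> lands@9:R; in-air after throw: [b3@8:L b2@9:R b1@11:R]
Beat 6 (L): throw ball4 h=1 -> lands@7:R; in-air after throw: [b4@7:R b3@8:L b2@9:R b1@11:R]
Beat 7 (R): throw ball4 h=3 -> lands@10:L; in-air after throw: [b3@8:L b2@9:R b4@10:L b1@11:R]
Beat 8 (L): throw ball3 h=5 -> lands@13:R; in-air after throw: [b2@9:R b4@10:L b1@11:R b3@13:R]
Beat 9 (R): throw ball2 h=7 -> lands@16:L; in-air after throw: [b4@10:L b1@11:R b3@13:R b2@16:L]
Beat 10 (L): throw ball4 h=4 -> lands@14:L; in-air after throw: [b1@11:R b3@13:R b4@14:L b2@16:L]
Beat 11 (R): throw ball1 h=1 -> lands@12:L; in-air after throw: [b1@12:L b3@13:R b4@14:L b2@16:L]
Beat 12 (L): throw ball1 h=3 -> lands@15:R; in-air after throw: [b3@13:R b4@14:L b1@15:R b2@16:L]
Beat 13 (R): throw ball3 h=5 -> lands@18:L; in-air after throw: [b4@14:L b1@15:R b2@16:L b3@18:L]
Ball 3: thrown@3 h=5 -> first land @8; rethrown@8 h=5 -> second land @13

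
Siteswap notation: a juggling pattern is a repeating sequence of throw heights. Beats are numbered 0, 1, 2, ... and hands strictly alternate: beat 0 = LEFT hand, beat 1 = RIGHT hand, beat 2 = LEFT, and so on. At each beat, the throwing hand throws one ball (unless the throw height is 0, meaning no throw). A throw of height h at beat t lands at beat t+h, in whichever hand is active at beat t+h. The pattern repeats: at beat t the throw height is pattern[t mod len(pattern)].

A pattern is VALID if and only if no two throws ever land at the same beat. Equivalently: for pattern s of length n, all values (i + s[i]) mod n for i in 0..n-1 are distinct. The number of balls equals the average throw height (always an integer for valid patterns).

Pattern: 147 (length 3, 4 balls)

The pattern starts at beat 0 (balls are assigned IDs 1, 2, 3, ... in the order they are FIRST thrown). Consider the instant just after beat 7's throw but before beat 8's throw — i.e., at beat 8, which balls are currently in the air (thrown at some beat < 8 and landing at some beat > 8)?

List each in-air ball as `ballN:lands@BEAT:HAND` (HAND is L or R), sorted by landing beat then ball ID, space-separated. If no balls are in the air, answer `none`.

Answer: ball2:lands@9:R ball4:lands@11:R ball1:lands@12:L

Derivation:
Beat 0 (L): throw ball1 h=1 -> lands@1:R; in-air after throw: [b1@1:R]
Beat 1 (R): throw ball1 h=4 -> lands@5:R; in-air after throw: [b1@5:R]
Beat 2 (L): throw ball2 h=7 -> lands@9:R; in-air after throw: [b1@5:R b2@9:R]
Beat 3 (R): throw ball3 h=1 -> lands@4:L; in-air after throw: [b3@4:L b1@5:R b2@9:R]
Beat 4 (L): throw ball3 h=4 -> lands@8:L; in-air after throw: [b1@5:R b3@8:L b2@9:R]
Beat 5 (R): throw ball1 h=7 -> lands@12:L; in-air after throw: [b3@8:L b2@9:R b1@12:L]
Beat 6 (L): throw ball4 h=1 -> lands@7:R; in-air after throw: [b4@7:R b3@8:L b2@9:R b1@12:L]
Beat 7 (R): throw ball4 h=4 -> lands@11:R; in-air after throw: [b3@8:L b2@9:R b4@11:R b1@12:L]
Beat 8 (L): throw ball3 h=7 -> lands@15:R; in-air after throw: [b2@9:R b4@11:R b1@12:L b3@15:R]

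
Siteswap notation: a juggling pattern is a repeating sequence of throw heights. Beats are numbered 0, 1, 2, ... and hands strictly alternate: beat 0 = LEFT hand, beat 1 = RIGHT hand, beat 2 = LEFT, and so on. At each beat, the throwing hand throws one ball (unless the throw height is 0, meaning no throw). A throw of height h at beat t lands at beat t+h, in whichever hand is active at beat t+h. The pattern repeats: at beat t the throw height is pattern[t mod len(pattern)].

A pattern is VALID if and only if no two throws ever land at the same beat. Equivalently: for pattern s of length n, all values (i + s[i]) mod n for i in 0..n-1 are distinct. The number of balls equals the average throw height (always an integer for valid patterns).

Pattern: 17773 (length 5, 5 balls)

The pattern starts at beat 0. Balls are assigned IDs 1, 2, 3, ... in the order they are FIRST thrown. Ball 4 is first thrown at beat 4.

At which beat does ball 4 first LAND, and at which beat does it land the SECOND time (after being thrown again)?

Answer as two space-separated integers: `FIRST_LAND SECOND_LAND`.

Answer: 7 14

Derivation:
Beat 0 (L): throw ball1 h=1 -> lands@1:R; in-air after throw: [b1@1:R]
Beat 1 (R): throw ball1 h=7 -> lands@8:L; in-air after throw: [b1@8:L]
Beat 2 (L): throw ball2 h=7 -> lands@9:R; in-air after throw: [b1@8:L b2@9:R]
Beat 3 (R): throw ball3 h=7 -> lands@10:L; in-air after throw: [b1@8:L b2@9:R b3@10:L]
Beat 4 (L): throw ball4 h=3 -> lands@7:R; in-air after throw: [b4@7:R b1@8:L b2@9:R b3@10:L]
Beat 5 (R): throw ball5 h=1 -> lands@6:L; in-air after throw: [b5@6:L b4@7:R b1@8:L b2@9:R b3@10:L]
Beat 6 (L): throw ball5 h=7 -> lands@13:R; in-air after throw: [b4@7:R b1@8:L b2@9:R b3@10:L b5@13:R]
Beat 7 (R): throw ball4 h=7 -> lands@14:L; in-air after throw: [b1@8:L b2@9:R b3@10:L b5@13:R b4@14:L]
Beat 8 (L): throw ball1 h=7 -> lands@15:R; in-air after throw: [b2@9:R b3@10:L b5@13:R b4@14:L b1@15:R]
Beat 9 (R): throw ball2 h=3 -> lands@12:L; in-air after throw: [b3@10:L b2@12:L b5@13:R b4@14:L b1@15:R]
Beat 10 (L): throw ball3 h=1 -> lands@11:R; in-air after throw: [b3@11:R b2@12:L b5@13:R b4@14:L b1@15:R]
Beat 11 (R): throw ball3 h=7 -> lands@18:L; in-air after throw: [b2@12:L b5@13:R b4@14:L b1@15:R b3@18:L]
Beat 12 (L): throw ball2 h=7 -> lands@19:R; in-air after throw: [b5@13:R b4@14:L b1@15:R b3@18:L b2@19:R]
Beat 13 (R): throw ball5 h=7 -> lands@20:L; in-air after throw: [b4@14:L b1@15:R b3@18:L b2@19:R b5@20:L]
Beat 14 (L): throw ball4 h=3 -> lands@17:R; in-air after throw: [b1@15:R b4@17:R b3@18:L b2@19:R b5@20:L]
Ball 4: thrown@4 h=3 -> first land @7; rethrown@7 h=7 -> second land @14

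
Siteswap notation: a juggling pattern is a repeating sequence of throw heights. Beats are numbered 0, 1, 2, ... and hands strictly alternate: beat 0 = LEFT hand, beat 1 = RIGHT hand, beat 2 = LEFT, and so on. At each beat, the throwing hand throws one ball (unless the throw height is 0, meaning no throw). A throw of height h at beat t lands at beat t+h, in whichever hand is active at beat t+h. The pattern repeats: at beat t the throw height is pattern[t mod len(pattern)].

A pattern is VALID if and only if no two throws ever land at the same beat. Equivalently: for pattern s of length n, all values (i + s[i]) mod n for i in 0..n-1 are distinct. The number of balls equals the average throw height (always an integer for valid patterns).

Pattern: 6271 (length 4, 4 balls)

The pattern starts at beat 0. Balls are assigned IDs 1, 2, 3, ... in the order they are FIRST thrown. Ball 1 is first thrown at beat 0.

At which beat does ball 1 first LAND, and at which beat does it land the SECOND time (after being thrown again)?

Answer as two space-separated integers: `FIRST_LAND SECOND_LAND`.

Beat 0 (L): throw ball1 h=6 -> lands@6:L; in-air after throw: [b1@6:L]
Beat 1 (R): throw ball2 h=2 -> lands@3:R; in-air after throw: [b2@3:R b1@6:L]
Beat 2 (L): throw ball3 h=7 -> lands@9:R; in-air after throw: [b2@3:R b1@6:L b3@9:R]
Beat 3 (R): throw ball2 h=1 -> lands@4:L; in-air after throw: [b2@4:L b1@6:L b3@9:R]
Beat 4 (L): throw ball2 h=6 -> lands@10:L; in-air after throw: [b1@6:L b3@9:R b2@10:L]
Beat 5 (R): throw ball4 h=2 -> lands@7:R; in-air after throw: [b1@6:L b4@7:R b3@9:R b2@10:L]
Beat 6 (L): throw ball1 h=7 -> lands@13:R; in-air after throw: [b4@7:R b3@9:R b2@10:L b1@13:R]
Beat 7 (R): throw ball4 h=1 -> lands@8:L; in-air after throw: [b4@8:L b3@9:R b2@10:L b1@13:R]
Beat 8 (L): throw ball4 h=6 -> lands@14:L; in-air after throw: [b3@9:R b2@10:L b1@13:R b4@14:L]
Beat 9 (R): throw ball3 h=2 -> lands@11:R; in-air after throw: [b2@10:L b3@11:R b1@13:R b4@14:L]
Beat 10 (L): throw ball2 h=7 -> lands@17:R; in-air after throw: [b3@11:R b1@13:R b4@14:L b2@17:R]
Beat 11 (R): throw ball3 h=1 -> lands@12:L; in-air after throw: [b3@12:L b1@13:R b4@14:L b2@17:R]
Beat 12 (L): throw ball3 h=6 -> lands@18:L; in-air after throw: [b1@13:R b4@14:L b2@17:R b3@18:L]
Beat 13 (R): throw ball1 h=2 -> lands@15:R; in-air after throw: [b4@14:L b1@15:R b2@17:R b3@18:L]
Ball 1: thrown@0 h=6 -> first land @6; rethrown@6 h=7 -> second land @13

Answer: 6 13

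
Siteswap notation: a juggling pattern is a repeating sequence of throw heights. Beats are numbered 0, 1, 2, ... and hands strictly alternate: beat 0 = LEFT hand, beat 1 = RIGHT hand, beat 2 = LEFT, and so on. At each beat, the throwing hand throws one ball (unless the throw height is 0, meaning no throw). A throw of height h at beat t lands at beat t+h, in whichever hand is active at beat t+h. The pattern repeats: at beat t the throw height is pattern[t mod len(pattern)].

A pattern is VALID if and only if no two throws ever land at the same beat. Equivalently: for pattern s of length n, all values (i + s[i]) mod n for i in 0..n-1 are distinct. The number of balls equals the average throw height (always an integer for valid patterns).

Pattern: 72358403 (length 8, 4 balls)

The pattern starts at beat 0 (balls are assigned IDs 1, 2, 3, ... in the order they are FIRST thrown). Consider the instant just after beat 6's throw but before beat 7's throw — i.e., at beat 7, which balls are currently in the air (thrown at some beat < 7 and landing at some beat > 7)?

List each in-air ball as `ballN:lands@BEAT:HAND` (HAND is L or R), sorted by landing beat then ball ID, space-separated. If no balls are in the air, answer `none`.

Beat 0 (L): throw ball1 h=7 -> lands@7:R; in-air after throw: [b1@7:R]
Beat 1 (R): throw ball2 h=2 -> lands@3:R; in-air after throw: [b2@3:R b1@7:R]
Beat 2 (L): throw ball3 h=3 -> lands@5:R; in-air after throw: [b2@3:R b3@5:R b1@7:R]
Beat 3 (R): throw ball2 h=5 -> lands@8:L; in-air after throw: [b3@5:R b1@7:R b2@8:L]
Beat 4 (L): throw ball4 h=8 -> lands@12:L; in-air after throw: [b3@5:R b1@7:R b2@8:L b4@12:L]
Beat 5 (R): throw ball3 h=4 -> lands@9:R; in-air after throw: [b1@7:R b2@8:L b3@9:R b4@12:L]
Beat 7 (R): throw ball1 h=3 -> lands@10:L; in-air after throw: [b2@8:L b3@9:R b1@10:L b4@12:L]

Answer: ball2:lands@8:L ball3:lands@9:R ball4:lands@12:L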